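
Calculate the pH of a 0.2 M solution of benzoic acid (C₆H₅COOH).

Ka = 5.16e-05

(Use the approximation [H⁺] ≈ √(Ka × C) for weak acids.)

[H⁺] = √(Ka × C) = √(5.16e-05 × 0.2) = 3.2125e-03. pH = -log(3.2125e-03)

pH = 2.49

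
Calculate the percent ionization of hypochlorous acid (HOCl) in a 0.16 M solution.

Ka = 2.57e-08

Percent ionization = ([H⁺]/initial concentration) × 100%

Using Ka equilibrium: x² + Ka×x - Ka×C = 0. Solving: [H⁺] = 6.4112e-05. Percent = (6.4112e-05/0.16) × 100

Percent ionization = 0.0401%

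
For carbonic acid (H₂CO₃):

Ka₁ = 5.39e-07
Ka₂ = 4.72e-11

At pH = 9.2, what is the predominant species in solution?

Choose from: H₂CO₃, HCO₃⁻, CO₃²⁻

pKa₁ = 6.27, pKa₂ = 10.33. For a polyprotic acid the predominant species crosses at each pKa: below pKa_n the protonated form dominates, above it the deprotonated form does. At pH = 9.2, the predominant species is HCO₃⁻.

HCO₃⁻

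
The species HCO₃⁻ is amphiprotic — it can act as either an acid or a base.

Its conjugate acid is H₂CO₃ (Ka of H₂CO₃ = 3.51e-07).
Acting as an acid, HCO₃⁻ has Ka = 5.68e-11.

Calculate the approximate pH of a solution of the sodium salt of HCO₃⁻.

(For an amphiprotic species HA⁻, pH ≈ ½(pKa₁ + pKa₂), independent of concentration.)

pKa₁ = -log(3.51e-07) = 6.45; pKa₂ = -log(5.68e-11) = 10.25. For an amphiprotic species, pH ≈ ½(pKa₁ + pKa₂) = ½(6.45 + 10.25) = 8.35.

pH = 8.35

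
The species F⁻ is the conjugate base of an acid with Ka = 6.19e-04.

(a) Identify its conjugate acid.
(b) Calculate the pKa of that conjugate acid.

(a) The conjugate acid is formed by adding one H⁺ to F⁻, giving HF. (b) pKa = -log(Ka) = -log(6.19e-04) = 3.21.

Conjugate acid: HF; pK_a = 3.21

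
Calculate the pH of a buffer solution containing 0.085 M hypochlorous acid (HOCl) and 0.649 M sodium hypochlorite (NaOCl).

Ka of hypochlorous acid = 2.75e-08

pKa = -log(2.75e-08) = 7.56. pH = pKa + log([A⁻]/[HA]) = 7.56 + log(0.649/0.085)

pH = 8.44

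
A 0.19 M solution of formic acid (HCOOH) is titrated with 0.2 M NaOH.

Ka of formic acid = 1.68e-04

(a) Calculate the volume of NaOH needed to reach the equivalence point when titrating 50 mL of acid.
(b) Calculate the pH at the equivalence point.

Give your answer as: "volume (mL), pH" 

moles acid = 0.19 × 50/1000 = 0.0095 mol; V_base = moles/0.2 × 1000 = 47.5 mL. At equivalence only the conjugate base is present: [A⁻] = 0.0095/0.098 = 9.7436e-02 M. Kb = Kw/Ka = 5.95e-11; [OH⁻] = √(Kb × [A⁻]) = 2.4083e-06; pOH = 5.62; pH = 14 - pOH = 8.38.

V = 47.5 mL, pH = 8.38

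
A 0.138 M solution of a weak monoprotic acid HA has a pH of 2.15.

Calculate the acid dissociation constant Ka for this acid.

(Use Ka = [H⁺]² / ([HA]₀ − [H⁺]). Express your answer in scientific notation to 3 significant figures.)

[H⁺] = 10^(−pH) = 10^(−2.15) = 7.079e-03 M. For HA ⇌ H⁺ + A⁻, Ka = [H⁺][A⁻]/[HA] = [H⁺]² / ([HA]₀ − [H⁺]) = (7.079e-03)² / (0.138 − 7.079e-03) = 3.83e-04.

K_a = 3.83e-04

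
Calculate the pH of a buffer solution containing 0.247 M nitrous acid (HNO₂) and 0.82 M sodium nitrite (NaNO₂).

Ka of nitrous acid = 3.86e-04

pKa = -log(3.86e-04) = 3.41. pH = pKa + log([A⁻]/[HA]) = 3.41 + log(0.82/0.247)

pH = 3.93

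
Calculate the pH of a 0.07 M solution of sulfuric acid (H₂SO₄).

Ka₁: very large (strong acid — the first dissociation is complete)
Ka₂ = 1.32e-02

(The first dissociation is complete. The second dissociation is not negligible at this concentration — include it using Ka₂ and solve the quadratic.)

First dissociation is complete: [H⁺]₀ = [HSO₄⁻]₀ = C = 0.07 M. Second dissociation HSO₄⁻ ⇌ H⁺ + SO₄²⁻: let x = [SO₄²⁻]. Ka₂ = (C + x)·x / (C − x) = 1.32e-02 → x² + (C + Ka₂)·x − Ka₂·C = 0 → x² + 0.08320·x − 9.240e-04 = 0. x = (−0.08320 + √(0.08320² + 4 × 9.240e-04)) / 2 = 9.9224e-03 M. [H⁺] = C + x = 0.07 + 9.9224e-03 = 7.9922e-02 M. pH = -log(7.9922e-02) = 1.10.

pH = 1.10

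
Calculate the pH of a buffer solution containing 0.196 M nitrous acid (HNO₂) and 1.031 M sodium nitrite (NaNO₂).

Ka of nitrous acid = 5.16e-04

pKa = -log(5.16e-04) = 3.29. pH = pKa + log([A⁻]/[HA]) = 3.29 + log(1.031/0.196)

pH = 4.01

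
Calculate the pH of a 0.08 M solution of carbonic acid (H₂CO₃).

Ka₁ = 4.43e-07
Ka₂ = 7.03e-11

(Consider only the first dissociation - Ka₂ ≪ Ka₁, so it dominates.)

First dissociation dominates. From Ka₁ = [H⁺][HA⁻]/[H₂A], x² + Ka₁·x − Ka₁·C = 0 with C = 0.08 M and Ka₁ = 4.43e-07. Solving: [H⁺] = (−Ka₁ + √(Ka₁² + 4·Ka₁·C)) / 2 = 1.8803e-04 M. pH = -log(1.8803e-04) = 3.73.

pH = 3.73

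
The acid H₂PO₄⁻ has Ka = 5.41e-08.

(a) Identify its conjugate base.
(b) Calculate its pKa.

(a) The conjugate base is formed by removing one H⁺ from H₂PO₄⁻, giving HPO₄²⁻. (b) pKa = -log(Ka) = -log(5.41e-08) = 7.27.

Conjugate base: HPO₄²⁻; pK_a = 7.27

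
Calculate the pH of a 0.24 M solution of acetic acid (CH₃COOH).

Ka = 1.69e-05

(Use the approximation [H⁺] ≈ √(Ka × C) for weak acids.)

[H⁺] = √(Ka × C) = √(1.69e-05 × 0.24) = 2.0140e-03. pH = -log(2.0140e-03)

pH = 2.70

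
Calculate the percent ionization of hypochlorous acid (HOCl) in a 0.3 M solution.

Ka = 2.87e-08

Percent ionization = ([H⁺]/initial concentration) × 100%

Using Ka equilibrium: x² + Ka×x - Ka×C = 0. Solving: [H⁺] = 9.2776e-05. Percent = (9.2776e-05/0.3) × 100

Percent ionization = 0.0309%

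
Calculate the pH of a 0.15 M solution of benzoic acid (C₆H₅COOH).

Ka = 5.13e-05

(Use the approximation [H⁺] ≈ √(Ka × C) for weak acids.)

[H⁺] = √(Ka × C) = √(5.13e-05 × 0.15) = 2.7740e-03. pH = -log(2.7740e-03)

pH = 2.56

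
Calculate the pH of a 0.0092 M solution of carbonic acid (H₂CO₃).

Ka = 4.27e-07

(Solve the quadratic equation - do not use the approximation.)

x² + Ka×x - Ka×C = 0. Using quadratic formula: [H⁺] = 6.2464e-05

pH = 4.20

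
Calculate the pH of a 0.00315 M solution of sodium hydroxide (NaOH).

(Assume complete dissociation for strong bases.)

[OH⁻] = 0.00315 M for strong base. pOH = -log[OH⁻] = 2.50, pH = 14 - pOH

pH = 11.50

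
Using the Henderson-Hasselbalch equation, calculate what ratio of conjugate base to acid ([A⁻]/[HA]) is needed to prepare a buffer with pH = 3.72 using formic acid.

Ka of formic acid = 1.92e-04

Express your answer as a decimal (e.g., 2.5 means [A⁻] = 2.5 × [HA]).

pKa = -log(1.92e-04) = 3.7167. pH = pKa + log([A⁻]/[HA]), so log([A⁻]/[HA]) = pH − pKa = 3.72 − 3.7167 = 0.0033. [A⁻]/[HA] = 10^(0.0033) = 1.01

[A⁻]/[HA] = 1.01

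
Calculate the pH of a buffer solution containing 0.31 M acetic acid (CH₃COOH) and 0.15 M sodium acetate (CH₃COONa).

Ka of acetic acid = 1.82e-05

pKa = -log(1.82e-05) = 4.74. pH = pKa + log([A⁻]/[HA]) = 4.74 + log(0.15/0.31)

pH = 4.42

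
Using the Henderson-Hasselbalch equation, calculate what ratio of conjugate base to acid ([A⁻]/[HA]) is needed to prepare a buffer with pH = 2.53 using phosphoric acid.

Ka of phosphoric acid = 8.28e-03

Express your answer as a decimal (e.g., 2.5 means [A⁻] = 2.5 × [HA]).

pKa = -log(8.28e-03) = 2.0820. pH = pKa + log([A⁻]/[HA]), so log([A⁻]/[HA]) = pH − pKa = 2.53 − 2.0820 = 0.4480. [A⁻]/[HA] = 10^(0.4480) = 2.81

[A⁻]/[HA] = 2.81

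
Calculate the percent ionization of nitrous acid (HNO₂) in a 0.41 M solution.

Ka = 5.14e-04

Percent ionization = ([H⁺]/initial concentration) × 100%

Using Ka equilibrium: x² + Ka×x - Ka×C = 0. Solving: [H⁺] = 1.4262e-02. Percent = (1.4262e-02/0.41) × 100

Percent ionization = 3.48%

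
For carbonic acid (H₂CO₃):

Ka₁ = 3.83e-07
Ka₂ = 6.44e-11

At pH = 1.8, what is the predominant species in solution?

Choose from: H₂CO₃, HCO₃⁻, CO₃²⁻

pKa₁ = 6.42, pKa₂ = 10.19. For a polyprotic acid the predominant species crosses at each pKa: below pKa_n the protonated form dominates, above it the deprotonated form does. At pH = 1.8, the predominant species is H₂CO₃.

H₂CO₃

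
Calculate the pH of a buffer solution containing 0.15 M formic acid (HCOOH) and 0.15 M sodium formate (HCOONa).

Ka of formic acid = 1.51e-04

pKa = -log(1.51e-04) = 3.82. pH = pKa + log([A⁻]/[HA]) = 3.82 + log(0.15/0.15)

pH = 3.82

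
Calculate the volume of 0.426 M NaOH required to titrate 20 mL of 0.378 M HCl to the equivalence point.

At equivalence: moles acid = moles base. moles HCl = 0.378 × 20/1000 = 0.00756 mol. V_base = moles / 0.426 × 1000 = 17.7 mL.

V_{base} = 17.7 mL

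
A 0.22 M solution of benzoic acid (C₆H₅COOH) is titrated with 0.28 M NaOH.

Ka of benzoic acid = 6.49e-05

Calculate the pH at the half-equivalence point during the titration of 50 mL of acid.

At half-equivalence [HA] = [A⁻], so Henderson-Hasselbalch gives pH = pKa = -log(6.49e-05) = 4.19.

pH = pKa = 4.19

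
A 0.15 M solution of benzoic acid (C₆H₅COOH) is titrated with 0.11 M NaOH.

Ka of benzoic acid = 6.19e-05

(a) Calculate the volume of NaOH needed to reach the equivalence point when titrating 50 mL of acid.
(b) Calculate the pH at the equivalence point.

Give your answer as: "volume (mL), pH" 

moles acid = 0.15 × 50/1000 = 0.0075 mol; V_base = moles/0.11 × 1000 = 68.2 mL. At equivalence only the conjugate base is present: [A⁻] = 0.0075/0.118 = 6.3462e-02 M. Kb = Kw/Ka = 1.62e-10; [OH⁻] = √(Kb × [A⁻]) = 3.2019e-06; pOH = 5.49; pH = 14 - pOH = 8.51.

V = 68.2 mL, pH = 8.51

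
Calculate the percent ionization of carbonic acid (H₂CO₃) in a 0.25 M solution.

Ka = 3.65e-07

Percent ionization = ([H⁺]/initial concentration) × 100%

Using Ka equilibrium: x² + Ka×x - Ka×C = 0. Solving: [H⁺] = 3.0189e-04. Percent = (3.0189e-04/0.25) × 100

Percent ionization = 0.121%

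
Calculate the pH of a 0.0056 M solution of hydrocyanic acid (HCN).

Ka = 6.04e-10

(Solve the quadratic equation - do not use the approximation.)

x² + Ka×x - Ka×C = 0. Using quadratic formula: [H⁺] = 1.8388e-06

pH = 5.74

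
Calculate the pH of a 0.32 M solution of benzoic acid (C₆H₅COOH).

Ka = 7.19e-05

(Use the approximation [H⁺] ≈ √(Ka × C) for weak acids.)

[H⁺] = √(Ka × C) = √(7.19e-05 × 0.32) = 4.7967e-03. pH = -log(4.7967e-03)

pH = 2.32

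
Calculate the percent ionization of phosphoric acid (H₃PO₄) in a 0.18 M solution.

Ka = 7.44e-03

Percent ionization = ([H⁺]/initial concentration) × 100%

Using Ka equilibrium: x² + Ka×x - Ka×C = 0. Solving: [H⁺] = 3.3064e-02. Percent = (3.3064e-02/0.18) × 100

Percent ionization = 18.4%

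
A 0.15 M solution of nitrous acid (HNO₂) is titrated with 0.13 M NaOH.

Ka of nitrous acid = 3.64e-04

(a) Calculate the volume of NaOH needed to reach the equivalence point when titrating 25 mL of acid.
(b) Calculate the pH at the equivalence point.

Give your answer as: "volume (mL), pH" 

moles acid = 0.15 × 25/1000 = 0.00375 mol; V_base = moles/0.13 × 1000 = 28.8 mL. At equivalence only the conjugate base is present: [A⁻] = 0.00375/0.054 = 6.9643e-02 M. Kb = Kw/Ka = 2.75e-11; [OH⁻] = √(Kb × [A⁻]) = 1.3832e-06; pOH = 5.86; pH = 14 - pOH = 8.14.

V = 28.8 mL, pH = 8.14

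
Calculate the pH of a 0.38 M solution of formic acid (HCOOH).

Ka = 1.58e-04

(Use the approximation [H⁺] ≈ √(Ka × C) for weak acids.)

[H⁺] = √(Ka × C) = √(1.58e-04 × 0.38) = 7.7485e-03. pH = -log(7.7485e-03)

pH = 2.11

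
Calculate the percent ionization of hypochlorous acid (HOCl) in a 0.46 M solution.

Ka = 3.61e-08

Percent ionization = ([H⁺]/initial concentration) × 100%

Using Ka equilibrium: x² + Ka×x - Ka×C = 0. Solving: [H⁺] = 1.2885e-04. Percent = (1.2885e-04/0.46) × 100

Percent ionization = 0.028%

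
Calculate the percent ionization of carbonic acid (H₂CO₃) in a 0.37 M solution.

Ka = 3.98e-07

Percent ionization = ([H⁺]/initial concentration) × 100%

Using Ka equilibrium: x² + Ka×x - Ka×C = 0. Solving: [H⁺] = 3.8355e-04. Percent = (3.8355e-04/0.37) × 100

Percent ionization = 0.104%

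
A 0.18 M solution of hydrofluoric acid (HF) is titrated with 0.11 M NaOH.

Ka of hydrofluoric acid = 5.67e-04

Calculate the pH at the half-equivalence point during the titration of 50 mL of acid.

At half-equivalence [HA] = [A⁻], so Henderson-Hasselbalch gives pH = pKa = -log(5.67e-04) = 3.25.

pH = pKa = 3.25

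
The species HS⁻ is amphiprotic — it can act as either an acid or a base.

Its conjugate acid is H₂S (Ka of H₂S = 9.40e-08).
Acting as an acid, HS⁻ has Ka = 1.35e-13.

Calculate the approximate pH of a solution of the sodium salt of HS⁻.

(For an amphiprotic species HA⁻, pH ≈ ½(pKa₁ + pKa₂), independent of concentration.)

pKa₁ = -log(9.40e-08) = 7.03; pKa₂ = -log(1.35e-13) = 12.87. For an amphiprotic species, pH ≈ ½(pKa₁ + pKa₂) = ½(7.03 + 12.87) = 9.95.

pH = 9.95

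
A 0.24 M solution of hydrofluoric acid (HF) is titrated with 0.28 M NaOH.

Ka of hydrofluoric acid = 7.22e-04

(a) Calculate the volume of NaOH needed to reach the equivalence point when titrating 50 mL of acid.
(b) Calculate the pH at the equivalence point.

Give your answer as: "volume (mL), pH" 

moles acid = 0.24 × 50/1000 = 0.012 mol; V_base = moles/0.28 × 1000 = 42.9 mL. At equivalence only the conjugate base is present: [A⁻] = 0.012/0.093 = 1.2923e-01 M. Kb = Kw/Ka = 1.39e-11; [OH⁻] = √(Kb × [A⁻]) = 1.3379e-06; pOH = 5.87; pH = 14 - pOH = 8.13.

V = 42.9 mL, pH = 8.13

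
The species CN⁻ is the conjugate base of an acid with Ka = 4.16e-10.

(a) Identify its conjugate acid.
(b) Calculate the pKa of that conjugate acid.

(a) The conjugate acid is formed by adding one H⁺ to CN⁻, giving HCN. (b) pKa = -log(Ka) = -log(4.16e-10) = 9.38.

Conjugate acid: HCN; pK_a = 9.38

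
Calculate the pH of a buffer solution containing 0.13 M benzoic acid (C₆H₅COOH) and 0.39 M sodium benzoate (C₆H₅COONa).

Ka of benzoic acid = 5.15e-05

pKa = -log(5.15e-05) = 4.29. pH = pKa + log([A⁻]/[HA]) = 4.29 + log(0.39/0.13)

pH = 4.77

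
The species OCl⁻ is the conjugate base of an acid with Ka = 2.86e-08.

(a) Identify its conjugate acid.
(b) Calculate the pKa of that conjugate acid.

(a) The conjugate acid is formed by adding one H⁺ to OCl⁻, giving HOCl. (b) pKa = -log(Ka) = -log(2.86e-08) = 7.54.

Conjugate acid: HOCl; pK_a = 7.54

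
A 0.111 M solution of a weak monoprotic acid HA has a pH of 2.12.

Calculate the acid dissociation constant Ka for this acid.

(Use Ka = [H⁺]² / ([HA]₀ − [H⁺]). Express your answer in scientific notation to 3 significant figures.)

[H⁺] = 10^(−pH) = 10^(−2.12) = 7.586e-03 M. For HA ⇌ H⁺ + A⁻, Ka = [H⁺][A⁻]/[HA] = [H⁺]² / ([HA]₀ − [H⁺]) = (7.586e-03)² / (0.111 − 7.586e-03) = 5.56e-04.

K_a = 5.56e-04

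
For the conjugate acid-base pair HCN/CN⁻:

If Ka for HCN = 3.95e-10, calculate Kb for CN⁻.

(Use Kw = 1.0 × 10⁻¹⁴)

For a conjugate pair Ka × Kb = Kw, so Kb = Kw/Ka = 1.0 × 10⁻¹⁴ / 3.95e-10 = 2.53e-05.

K_b = 2.53e-05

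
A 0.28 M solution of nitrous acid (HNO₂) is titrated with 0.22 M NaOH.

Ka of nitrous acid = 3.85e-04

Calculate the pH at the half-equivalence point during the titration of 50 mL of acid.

At half-equivalence [HA] = [A⁻], so Henderson-Hasselbalch gives pH = pKa = -log(3.85e-04) = 3.41.

pH = pKa = 3.41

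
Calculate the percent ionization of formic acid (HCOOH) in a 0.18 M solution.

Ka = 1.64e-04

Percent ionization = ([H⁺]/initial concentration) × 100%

Using Ka equilibrium: x² + Ka×x - Ka×C = 0. Solving: [H⁺] = 5.3518e-03. Percent = (5.3518e-03/0.18) × 100

Percent ionization = 2.97%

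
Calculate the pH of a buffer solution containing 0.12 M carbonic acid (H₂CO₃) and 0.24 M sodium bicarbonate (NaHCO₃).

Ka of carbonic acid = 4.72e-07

pKa = -log(4.72e-07) = 6.33. pH = pKa + log([A⁻]/[HA]) = 6.33 + log(0.24/0.12)

pH = 6.63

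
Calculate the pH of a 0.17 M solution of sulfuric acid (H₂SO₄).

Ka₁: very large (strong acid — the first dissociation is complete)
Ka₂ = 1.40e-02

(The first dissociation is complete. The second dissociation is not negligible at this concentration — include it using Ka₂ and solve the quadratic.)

First dissociation is complete: [H⁺]₀ = [HSO₄⁻]₀ = C = 0.17 M. Second dissociation HSO₄⁻ ⇌ H⁺ + SO₄²⁻: let x = [SO₄²⁻]. Ka₂ = (C + x)·x / (C − x) = 1.40e-02 → x² + (C + Ka₂)·x − Ka₂·C = 0 → x² + 0.18400·x − 2.380e-03 = 0. x = (−0.18400 + √(0.18400² + 4 × 2.380e-03)) / 2 = 1.2135e-02 M. [H⁺] = C + x = 0.17 + 1.2135e-02 = 1.8213e-01 M. pH = -log(1.8213e-01) = 0.74.

pH = 0.74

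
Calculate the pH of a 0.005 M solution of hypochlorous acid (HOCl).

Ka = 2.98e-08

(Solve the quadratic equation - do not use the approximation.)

x² + Ka×x - Ka×C = 0. Using quadratic formula: [H⁺] = 1.2192e-05

pH = 4.91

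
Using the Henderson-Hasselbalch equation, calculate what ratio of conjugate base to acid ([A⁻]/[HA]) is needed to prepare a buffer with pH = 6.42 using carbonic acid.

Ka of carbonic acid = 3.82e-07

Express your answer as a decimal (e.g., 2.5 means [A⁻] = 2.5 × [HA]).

pKa = -log(3.82e-07) = 6.4179. pH = pKa + log([A⁻]/[HA]), so log([A⁻]/[HA]) = pH − pKa = 6.42 − 6.4179 = 0.0021. [A⁻]/[HA] = 10^(0.0021) = 1.00

[A⁻]/[HA] = 1.00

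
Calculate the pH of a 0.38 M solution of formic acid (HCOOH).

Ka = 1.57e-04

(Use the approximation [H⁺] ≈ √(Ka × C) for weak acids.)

[H⁺] = √(Ka × C) = √(1.57e-04 × 0.38) = 7.7240e-03. pH = -log(7.7240e-03)

pH = 2.11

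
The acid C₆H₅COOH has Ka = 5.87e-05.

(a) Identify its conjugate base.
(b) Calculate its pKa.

(a) The conjugate base is formed by removing one H⁺ from C₆H₅COOH, giving C₆H₅COO⁻. (b) pKa = -log(Ka) = -log(5.87e-05) = 4.23.

Conjugate base: C₆H₅COO⁻; pK_a = 4.23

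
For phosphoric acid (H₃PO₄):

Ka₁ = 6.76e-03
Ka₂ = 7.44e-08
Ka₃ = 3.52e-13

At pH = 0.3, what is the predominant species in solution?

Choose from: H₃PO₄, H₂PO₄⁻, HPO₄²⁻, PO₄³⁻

pKa₁ = 2.17, pKa₂ = 7.13, pKa₃ = 12.45. For a polyprotic acid the predominant species crosses at each pKa: below pKa_n the protonated form dominates, above it the deprotonated form does. At pH = 0.3, the predominant species is H₃PO₄.

H₃PO₄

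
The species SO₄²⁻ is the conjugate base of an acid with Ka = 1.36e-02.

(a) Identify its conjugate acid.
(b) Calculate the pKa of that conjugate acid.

(a) The conjugate acid is formed by adding one H⁺ to SO₄²⁻, giving HSO₄⁻. (b) pKa = -log(Ka) = -log(1.36e-02) = 1.87.

Conjugate acid: HSO₄⁻; pK_a = 1.87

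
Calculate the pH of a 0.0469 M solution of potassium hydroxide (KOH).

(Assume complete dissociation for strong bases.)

[OH⁻] = 0.0469 M for strong base. pOH = -log[OH⁻] = 1.33, pH = 14 - pOH

pH = 12.67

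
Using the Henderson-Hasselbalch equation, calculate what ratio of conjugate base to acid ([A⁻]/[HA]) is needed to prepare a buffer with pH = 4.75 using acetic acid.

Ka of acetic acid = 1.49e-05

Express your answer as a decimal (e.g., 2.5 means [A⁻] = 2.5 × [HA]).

pKa = -log(1.49e-05) = 4.8268. pH = pKa + log([A⁻]/[HA]), so log([A⁻]/[HA]) = pH − pKa = 4.75 − 4.8268 = -0.0768. [A⁻]/[HA] = 10^(-0.0768) = 0.838

[A⁻]/[HA] = 0.838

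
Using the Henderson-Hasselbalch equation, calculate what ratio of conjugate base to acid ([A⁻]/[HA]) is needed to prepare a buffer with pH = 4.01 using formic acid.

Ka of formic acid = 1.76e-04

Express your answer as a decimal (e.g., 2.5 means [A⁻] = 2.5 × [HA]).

pKa = -log(1.76e-04) = 3.7545. pH = pKa + log([A⁻]/[HA]), so log([A⁻]/[HA]) = pH − pKa = 4.01 − 3.7545 = 0.2555. [A⁻]/[HA] = 10^(0.2555) = 1.80

[A⁻]/[HA] = 1.80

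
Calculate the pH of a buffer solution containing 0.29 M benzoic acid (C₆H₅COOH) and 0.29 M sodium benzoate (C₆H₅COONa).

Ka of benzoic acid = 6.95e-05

pKa = -log(6.95e-05) = 4.16. pH = pKa + log([A⁻]/[HA]) = 4.16 + log(0.29/0.29)

pH = 4.16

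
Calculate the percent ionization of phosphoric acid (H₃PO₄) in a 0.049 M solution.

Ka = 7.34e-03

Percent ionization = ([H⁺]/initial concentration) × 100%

Using Ka equilibrium: x² + Ka×x - Ka×C = 0. Solving: [H⁺] = 1.5647e-02. Percent = (1.5647e-02/0.049) × 100

Percent ionization = 31.9%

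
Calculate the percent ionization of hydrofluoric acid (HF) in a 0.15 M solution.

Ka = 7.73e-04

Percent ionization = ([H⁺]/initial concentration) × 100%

Using Ka equilibrium: x² + Ka×x - Ka×C = 0. Solving: [H⁺] = 1.0388e-02. Percent = (1.0388e-02/0.15) × 100

Percent ionization = 6.93%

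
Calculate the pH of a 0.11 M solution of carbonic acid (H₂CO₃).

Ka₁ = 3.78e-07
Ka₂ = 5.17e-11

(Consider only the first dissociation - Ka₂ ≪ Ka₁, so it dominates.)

First dissociation dominates. From Ka₁ = [H⁺][HA⁻]/[H₂A], x² + Ka₁·x − Ka₁·C = 0 with C = 0.11 M and Ka₁ = 3.78e-07. Solving: [H⁺] = (−Ka₁ + √(Ka₁² + 4·Ka₁·C)) / 2 = 2.0372e-04 M. pH = -log(2.0372e-04) = 3.69.

pH = 3.69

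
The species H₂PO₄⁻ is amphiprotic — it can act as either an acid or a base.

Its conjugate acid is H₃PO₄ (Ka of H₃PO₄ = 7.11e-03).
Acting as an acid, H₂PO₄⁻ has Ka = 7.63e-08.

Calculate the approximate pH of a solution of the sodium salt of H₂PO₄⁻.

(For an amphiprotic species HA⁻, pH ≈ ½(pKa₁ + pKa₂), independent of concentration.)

pKa₁ = -log(7.11e-03) = 2.15; pKa₂ = -log(7.63e-08) = 7.12. For an amphiprotic species, pH ≈ ½(pKa₁ + pKa₂) = ½(2.15 + 7.12) = 4.63.

pH = 4.63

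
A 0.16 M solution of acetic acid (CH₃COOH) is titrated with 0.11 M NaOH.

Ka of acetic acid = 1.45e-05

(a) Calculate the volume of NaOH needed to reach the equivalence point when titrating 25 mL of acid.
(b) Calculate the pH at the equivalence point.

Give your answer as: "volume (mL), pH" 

moles acid = 0.16 × 25/1000 = 0.004 mol; V_base = moles/0.11 × 1000 = 36.4 mL. At equivalence only the conjugate base is present: [A⁻] = 0.004/0.061 = 6.5185e-02 M. Kb = Kw/Ka = 6.90e-10; [OH⁻] = √(Kb × [A⁻]) = 6.7049e-06; pOH = 5.17; pH = 14 - pOH = 8.83.

V = 36.4 mL, pH = 8.83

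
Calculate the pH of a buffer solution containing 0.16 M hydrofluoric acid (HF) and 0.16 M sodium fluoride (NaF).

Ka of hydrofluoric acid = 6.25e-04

pKa = -log(6.25e-04) = 3.20. pH = pKa + log([A⁻]/[HA]) = 3.20 + log(0.16/0.16)

pH = 3.20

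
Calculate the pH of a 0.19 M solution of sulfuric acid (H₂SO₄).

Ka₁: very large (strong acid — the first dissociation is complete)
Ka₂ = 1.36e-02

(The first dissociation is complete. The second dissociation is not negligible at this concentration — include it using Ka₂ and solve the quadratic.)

First dissociation is complete: [H⁺]₀ = [HSO₄⁻]₀ = C = 0.19 M. Second dissociation HSO₄⁻ ⇌ H⁺ + SO₄²⁻: let x = [SO₄²⁻]. Ka₂ = (C + x)·x / (C − x) = 1.36e-02 → x² + (C + Ka₂)·x − Ka₂·C = 0 → x² + 0.20360·x − 2.584e-03 = 0. x = (−0.20360 + √(0.20360² + 4 × 2.584e-03)) / 2 = 1.1986e-02 M. [H⁺] = C + x = 0.19 + 1.1986e-02 = 2.0199e-01 M. pH = -log(2.0199e-01) = 0.69.

pH = 0.69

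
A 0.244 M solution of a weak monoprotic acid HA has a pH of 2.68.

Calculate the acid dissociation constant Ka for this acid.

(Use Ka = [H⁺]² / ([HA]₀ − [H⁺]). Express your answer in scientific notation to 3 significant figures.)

[H⁺] = 10^(−pH) = 10^(−2.68) = 2.089e-03 M. For HA ⇌ H⁺ + A⁻, Ka = [H⁺][A⁻]/[HA] = [H⁺]² / ([HA]₀ − [H⁺]) = (2.089e-03)² / (0.244 − 2.089e-03) = 1.80e-05.

K_a = 1.80e-05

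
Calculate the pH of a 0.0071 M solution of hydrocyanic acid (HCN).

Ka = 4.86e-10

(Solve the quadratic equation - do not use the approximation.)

x² + Ka×x - Ka×C = 0. Using quadratic formula: [H⁺] = 1.8573e-06

pH = 5.73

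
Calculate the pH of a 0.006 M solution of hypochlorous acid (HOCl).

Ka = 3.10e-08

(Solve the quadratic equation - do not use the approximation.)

x² + Ka×x - Ka×C = 0. Using quadratic formula: [H⁺] = 1.3623e-05

pH = 4.87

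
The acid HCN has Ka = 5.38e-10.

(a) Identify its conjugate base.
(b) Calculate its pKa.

(a) The conjugate base is formed by removing one H⁺ from HCN, giving CN⁻. (b) pKa = -log(Ka) = -log(5.38e-10) = 9.27.

Conjugate base: CN⁻; pK_a = 9.27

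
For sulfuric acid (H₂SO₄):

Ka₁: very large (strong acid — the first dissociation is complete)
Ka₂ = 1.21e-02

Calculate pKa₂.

pKa₂ = -log(Ka₂) = -log(1.21e-02) = 1.92.

pK_{a2} = 1.92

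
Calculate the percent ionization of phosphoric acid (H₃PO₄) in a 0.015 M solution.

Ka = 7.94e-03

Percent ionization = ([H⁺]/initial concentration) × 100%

Using Ka equilibrium: x² + Ka×x - Ka×C = 0. Solving: [H⁺] = 7.6430e-03. Percent = (7.6430e-03/0.015) × 100

Percent ionization = 51%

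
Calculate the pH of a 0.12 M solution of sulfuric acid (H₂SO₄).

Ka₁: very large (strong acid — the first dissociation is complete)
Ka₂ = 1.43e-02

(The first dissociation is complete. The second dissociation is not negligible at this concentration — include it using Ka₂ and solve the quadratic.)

First dissociation is complete: [H⁺]₀ = [HSO₄⁻]₀ = C = 0.12 M. Second dissociation HSO₄⁻ ⇌ H⁺ + SO₄²⁻: let x = [SO₄²⁻]. Ka₂ = (C + x)·x / (C − x) = 1.43e-02 → x² + (C + Ka₂)·x − Ka₂·C = 0 → x² + 0.13430·x − 1.716e-03 = 0. x = (−0.13430 + √(0.13430² + 4 × 1.716e-03)) / 2 = 1.1749e-02 M. [H⁺] = C + x = 0.12 + 1.1749e-02 = 1.3175e-01 M. pH = -log(1.3175e-01) = 0.88.

pH = 0.88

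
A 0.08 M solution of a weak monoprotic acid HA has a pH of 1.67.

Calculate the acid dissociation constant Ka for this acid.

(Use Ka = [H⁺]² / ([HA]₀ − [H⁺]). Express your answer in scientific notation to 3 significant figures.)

[H⁺] = 10^(−pH) = 10^(−1.67) = 2.138e-02 M. For HA ⇌ H⁺ + A⁻, Ka = [H⁺][A⁻]/[HA] = [H⁺]² / ([HA]₀ − [H⁺]) = (2.138e-02)² / (0.08 − 2.138e-02) = 7.80e-03.

K_a = 7.80e-03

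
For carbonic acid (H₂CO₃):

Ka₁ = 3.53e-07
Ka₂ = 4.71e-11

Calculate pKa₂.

pKa₂ = -log(Ka₂) = -log(4.71e-11) = 10.33.

pK_{a2} = 10.33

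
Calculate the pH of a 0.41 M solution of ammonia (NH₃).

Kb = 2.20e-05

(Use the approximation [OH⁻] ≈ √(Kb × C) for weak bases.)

[OH⁻] = √(Kb × C) = √(2.20e-05 × 0.41) = 3.0033e-03. pOH = 2.52, pH = 14 - pOH

pH = 11.48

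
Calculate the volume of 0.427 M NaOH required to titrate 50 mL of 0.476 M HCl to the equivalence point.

At equivalence: moles acid = moles base. moles HCl = 0.476 × 50/1000 = 0.0238 mol. V_base = moles / 0.427 × 1000 = 55.7 mL.

V_{base} = 55.7 mL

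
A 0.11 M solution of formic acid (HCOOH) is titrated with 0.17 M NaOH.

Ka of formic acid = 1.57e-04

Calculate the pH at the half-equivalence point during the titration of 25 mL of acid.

At half-equivalence [HA] = [A⁻], so Henderson-Hasselbalch gives pH = pKa = -log(1.57e-04) = 3.80.

pH = pKa = 3.80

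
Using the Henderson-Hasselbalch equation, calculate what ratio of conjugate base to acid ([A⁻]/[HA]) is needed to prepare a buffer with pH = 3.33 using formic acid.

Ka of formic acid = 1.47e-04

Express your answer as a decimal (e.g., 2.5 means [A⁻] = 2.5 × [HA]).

pKa = -log(1.47e-04) = 3.8327. pH = pKa + log([A⁻]/[HA]), so log([A⁻]/[HA]) = pH − pKa = 3.33 − 3.8327 = -0.5027. [A⁻]/[HA] = 10^(-0.5027) = 0.314

[A⁻]/[HA] = 0.314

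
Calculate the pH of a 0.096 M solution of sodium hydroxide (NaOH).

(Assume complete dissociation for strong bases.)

[OH⁻] = 0.096 M for strong base. pOH = -log[OH⁻] = 1.02, pH = 14 - pOH

pH = 12.98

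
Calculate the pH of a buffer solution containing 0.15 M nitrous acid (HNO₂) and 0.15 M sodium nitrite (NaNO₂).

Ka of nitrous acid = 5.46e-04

pKa = -log(5.46e-04) = 3.26. pH = pKa + log([A⁻]/[HA]) = 3.26 + log(0.15/0.15)

pH = 3.26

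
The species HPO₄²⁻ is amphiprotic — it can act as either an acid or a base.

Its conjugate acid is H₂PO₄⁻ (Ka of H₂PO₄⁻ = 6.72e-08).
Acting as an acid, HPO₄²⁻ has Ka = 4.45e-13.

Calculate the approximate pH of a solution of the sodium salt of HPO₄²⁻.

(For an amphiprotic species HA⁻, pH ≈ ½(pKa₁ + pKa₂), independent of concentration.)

pKa₁ = -log(6.72e-08) = 7.17; pKa₂ = -log(4.45e-13) = 12.35. For an amphiprotic species, pH ≈ ½(pKa₁ + pKa₂) = ½(7.17 + 12.35) = 9.76.

pH = 9.76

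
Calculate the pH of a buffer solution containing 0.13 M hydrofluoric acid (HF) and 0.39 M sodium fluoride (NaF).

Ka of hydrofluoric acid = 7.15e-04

pKa = -log(7.15e-04) = 3.15. pH = pKa + log([A⁻]/[HA]) = 3.15 + log(0.39/0.13)

pH = 3.62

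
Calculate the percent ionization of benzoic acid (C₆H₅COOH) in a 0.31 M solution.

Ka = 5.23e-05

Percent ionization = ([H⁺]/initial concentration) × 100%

Using Ka equilibrium: x² + Ka×x - Ka×C = 0. Solving: [H⁺] = 4.0005e-03. Percent = (4.0005e-03/0.31) × 100

Percent ionization = 1.29%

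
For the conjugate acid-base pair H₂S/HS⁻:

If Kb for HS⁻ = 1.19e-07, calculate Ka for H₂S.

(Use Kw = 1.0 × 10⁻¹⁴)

For a conjugate pair Ka × Kb = Kw, so Ka = Kw/Kb = 1.0 × 10⁻¹⁴ / 1.19e-07 = 8.40e-08.

K_a = 8.40e-08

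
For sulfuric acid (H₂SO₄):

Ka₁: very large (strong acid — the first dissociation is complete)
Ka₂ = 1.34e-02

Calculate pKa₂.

pKa₂ = -log(Ka₂) = -log(1.34e-02) = 1.87.

pK_{a2} = 1.87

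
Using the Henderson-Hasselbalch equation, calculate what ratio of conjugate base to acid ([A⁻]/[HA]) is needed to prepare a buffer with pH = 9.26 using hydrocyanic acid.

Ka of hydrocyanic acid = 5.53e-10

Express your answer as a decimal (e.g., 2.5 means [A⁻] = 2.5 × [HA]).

pKa = -log(5.53e-10) = 9.2573. pH = pKa + log([A⁻]/[HA]), so log([A⁻]/[HA]) = pH − pKa = 9.26 − 9.2573 = 0.0027. [A⁻]/[HA] = 10^(0.0027) = 1.01

[A⁻]/[HA] = 1.01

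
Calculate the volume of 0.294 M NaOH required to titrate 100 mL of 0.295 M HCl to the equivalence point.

At equivalence: moles acid = moles base. moles HCl = 0.295 × 100/1000 = 0.0295 mol. V_base = moles / 0.294 × 1000 = 100.3 mL.

V_{base} = 100.3 mL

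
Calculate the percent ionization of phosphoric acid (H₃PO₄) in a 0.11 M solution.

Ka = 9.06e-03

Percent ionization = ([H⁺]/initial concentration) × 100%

Using Ka equilibrium: x² + Ka×x - Ka×C = 0. Solving: [H⁺] = 2.7362e-02. Percent = (2.7362e-02/0.11) × 100

Percent ionization = 24.9%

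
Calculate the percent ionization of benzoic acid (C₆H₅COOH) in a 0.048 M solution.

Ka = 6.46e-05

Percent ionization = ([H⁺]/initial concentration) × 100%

Using Ka equilibrium: x² + Ka×x - Ka×C = 0. Solving: [H⁺] = 1.7289e-03. Percent = (1.7289e-03/0.048) × 100

Percent ionization = 3.6%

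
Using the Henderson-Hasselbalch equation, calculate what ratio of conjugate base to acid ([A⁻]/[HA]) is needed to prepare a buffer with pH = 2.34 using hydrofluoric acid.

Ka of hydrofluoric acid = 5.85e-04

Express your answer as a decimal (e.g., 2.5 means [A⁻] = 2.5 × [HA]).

pKa = -log(5.85e-04) = 3.2328. pH = pKa + log([A⁻]/[HA]), so log([A⁻]/[HA]) = pH − pKa = 2.34 − 3.2328 = -0.8928. [A⁻]/[HA] = 10^(-0.8928) = 0.128

[A⁻]/[HA] = 0.128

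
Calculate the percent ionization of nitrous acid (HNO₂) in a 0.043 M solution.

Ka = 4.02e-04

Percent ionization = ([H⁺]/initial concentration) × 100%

Using Ka equilibrium: x² + Ka×x - Ka×C = 0. Solving: [H⁺] = 3.9615e-03. Percent = (3.9615e-03/0.043) × 100

Percent ionization = 9.21%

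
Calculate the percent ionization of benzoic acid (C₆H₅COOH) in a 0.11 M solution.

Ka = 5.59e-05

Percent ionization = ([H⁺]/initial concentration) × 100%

Using Ka equilibrium: x² + Ka×x - Ka×C = 0. Solving: [H⁺] = 2.4519e-03. Percent = (2.4519e-03/0.11) × 100

Percent ionization = 2.23%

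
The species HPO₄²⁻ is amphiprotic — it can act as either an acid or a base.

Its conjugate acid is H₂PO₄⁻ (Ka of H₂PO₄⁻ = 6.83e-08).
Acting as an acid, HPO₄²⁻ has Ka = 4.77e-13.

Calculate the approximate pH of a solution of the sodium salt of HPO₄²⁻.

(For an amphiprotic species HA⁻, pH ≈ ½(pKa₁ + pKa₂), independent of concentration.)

pKa₁ = -log(6.83e-08) = 7.17; pKa₂ = -log(4.77e-13) = 12.32. For an amphiprotic species, pH ≈ ½(pKa₁ + pKa₂) = ½(7.17 + 12.32) = 9.74.

pH = 9.74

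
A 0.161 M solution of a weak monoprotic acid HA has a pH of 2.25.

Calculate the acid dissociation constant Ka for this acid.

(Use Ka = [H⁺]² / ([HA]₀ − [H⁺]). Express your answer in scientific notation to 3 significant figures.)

[H⁺] = 10^(−pH) = 10^(−2.25) = 5.623e-03 M. For HA ⇌ H⁺ + A⁻, Ka = [H⁺][A⁻]/[HA] = [H⁺]² / ([HA]₀ − [H⁺]) = (5.623e-03)² / (0.161 − 5.623e-03) = 2.04e-04.

K_a = 2.04e-04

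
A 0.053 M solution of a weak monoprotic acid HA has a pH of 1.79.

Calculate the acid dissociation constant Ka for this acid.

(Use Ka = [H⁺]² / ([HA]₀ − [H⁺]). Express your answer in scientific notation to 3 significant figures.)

[H⁺] = 10^(−pH) = 10^(−1.79) = 1.622e-02 M. For HA ⇌ H⁺ + A⁻, Ka = [H⁺][A⁻]/[HA] = [H⁺]² / ([HA]₀ − [H⁺]) = (1.622e-02)² / (0.053 − 1.622e-02) = 7.15e-03.

K_a = 7.15e-03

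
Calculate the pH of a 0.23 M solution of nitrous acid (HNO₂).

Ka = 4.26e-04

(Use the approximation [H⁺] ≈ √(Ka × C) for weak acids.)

[H⁺] = √(Ka × C) = √(4.26e-04 × 0.23) = 9.8985e-03. pH = -log(9.8985e-03)

pH = 2.00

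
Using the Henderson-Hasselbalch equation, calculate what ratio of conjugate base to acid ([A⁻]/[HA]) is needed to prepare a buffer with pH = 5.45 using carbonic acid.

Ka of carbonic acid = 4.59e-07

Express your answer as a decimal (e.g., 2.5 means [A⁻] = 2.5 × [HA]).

pKa = -log(4.59e-07) = 6.3382. pH = pKa + log([A⁻]/[HA]), so log([A⁻]/[HA]) = pH − pKa = 5.45 − 6.3382 = -0.8882. [A⁻]/[HA] = 10^(-0.8882) = 0.129

[A⁻]/[HA] = 0.129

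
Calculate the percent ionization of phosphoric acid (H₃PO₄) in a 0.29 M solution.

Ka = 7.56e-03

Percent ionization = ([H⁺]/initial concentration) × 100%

Using Ka equilibrium: x² + Ka×x - Ka×C = 0. Solving: [H⁺] = 4.3195e-02. Percent = (4.3195e-02/0.29) × 100

Percent ionization = 14.9%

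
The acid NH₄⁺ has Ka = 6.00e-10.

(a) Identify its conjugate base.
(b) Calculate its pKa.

(a) The conjugate base is formed by removing one H⁺ from NH₄⁺, giving NH₃. (b) pKa = -log(Ka) = -log(6.00e-10) = 9.22.

Conjugate base: NH₃; pK_a = 9.22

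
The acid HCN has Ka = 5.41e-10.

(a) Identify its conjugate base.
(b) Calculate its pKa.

(a) The conjugate base is formed by removing one H⁺ from HCN, giving CN⁻. (b) pKa = -log(Ka) = -log(5.41e-10) = 9.27.

Conjugate base: CN⁻; pK_a = 9.27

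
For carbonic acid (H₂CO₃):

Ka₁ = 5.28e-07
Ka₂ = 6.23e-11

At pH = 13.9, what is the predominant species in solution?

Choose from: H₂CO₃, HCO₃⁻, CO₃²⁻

pKa₁ = 6.28, pKa₂ = 10.21. For a polyprotic acid the predominant species crosses at each pKa: below pKa_n the protonated form dominates, above it the deprotonated form does. At pH = 13.9, the predominant species is CO₃²⁻.

CO₃²⁻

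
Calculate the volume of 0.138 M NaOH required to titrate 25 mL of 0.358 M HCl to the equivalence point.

At equivalence: moles acid = moles base. moles HCl = 0.358 × 25/1000 = 0.00895 mol. V_base = moles / 0.138 × 1000 = 64.9 mL.

V_{base} = 64.9 mL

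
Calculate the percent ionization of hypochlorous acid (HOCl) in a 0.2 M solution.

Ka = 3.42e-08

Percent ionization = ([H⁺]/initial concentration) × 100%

Using Ka equilibrium: x² + Ka×x - Ka×C = 0. Solving: [H⁺] = 8.2687e-05. Percent = (8.2687e-05/0.2) × 100

Percent ionization = 0.0413%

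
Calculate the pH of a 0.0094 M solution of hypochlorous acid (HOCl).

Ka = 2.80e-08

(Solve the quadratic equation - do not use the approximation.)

x² + Ka×x - Ka×C = 0. Using quadratic formula: [H⁺] = 1.6209e-05

pH = 4.79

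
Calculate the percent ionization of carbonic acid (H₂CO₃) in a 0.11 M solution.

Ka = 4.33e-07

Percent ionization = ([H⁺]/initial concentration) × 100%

Using Ka equilibrium: x² + Ka×x - Ka×C = 0. Solving: [H⁺] = 2.1803e-04. Percent = (2.1803e-04/0.11) × 100

Percent ionization = 0.198%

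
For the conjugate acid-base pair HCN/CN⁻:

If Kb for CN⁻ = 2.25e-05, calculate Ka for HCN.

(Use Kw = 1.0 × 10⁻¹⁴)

For a conjugate pair Ka × Kb = Kw, so Ka = Kw/Kb = 1.0 × 10⁻¹⁴ / 2.25e-05 = 4.44e-10.

K_a = 4.44e-10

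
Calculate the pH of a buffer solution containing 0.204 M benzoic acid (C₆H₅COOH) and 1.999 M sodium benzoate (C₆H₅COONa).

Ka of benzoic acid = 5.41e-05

pKa = -log(5.41e-05) = 4.27. pH = pKa + log([A⁻]/[HA]) = 4.27 + log(1.999/0.204)

pH = 5.26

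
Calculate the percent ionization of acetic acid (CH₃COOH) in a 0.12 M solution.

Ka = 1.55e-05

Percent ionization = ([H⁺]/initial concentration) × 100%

Using Ka equilibrium: x² + Ka×x - Ka×C = 0. Solving: [H⁺] = 1.3561e-03. Percent = (1.3561e-03/0.12) × 100

Percent ionization = 1.13%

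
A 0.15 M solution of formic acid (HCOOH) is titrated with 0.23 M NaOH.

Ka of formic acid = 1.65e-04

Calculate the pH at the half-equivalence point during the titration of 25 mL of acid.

At half-equivalence [HA] = [A⁻], so Henderson-Hasselbalch gives pH = pKa = -log(1.65e-04) = 3.78.

pH = pKa = 3.78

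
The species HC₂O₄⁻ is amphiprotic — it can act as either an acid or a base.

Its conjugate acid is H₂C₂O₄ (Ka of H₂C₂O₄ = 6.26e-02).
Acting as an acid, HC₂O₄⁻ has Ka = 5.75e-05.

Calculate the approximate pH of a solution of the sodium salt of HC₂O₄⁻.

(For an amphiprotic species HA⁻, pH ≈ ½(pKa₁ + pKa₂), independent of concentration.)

pKa₁ = -log(6.26e-02) = 1.20; pKa₂ = -log(5.75e-05) = 4.24. For an amphiprotic species, pH ≈ ½(pKa₁ + pKa₂) = ½(1.20 + 4.24) = 2.72.

pH = 2.72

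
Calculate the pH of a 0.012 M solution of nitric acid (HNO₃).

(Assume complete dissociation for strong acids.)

[H⁺] = 0.012 M for strong acid. pH = -log[H⁺] = -log(0.012)

pH = 1.92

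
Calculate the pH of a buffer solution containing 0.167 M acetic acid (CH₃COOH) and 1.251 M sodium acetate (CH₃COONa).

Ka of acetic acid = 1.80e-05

pKa = -log(1.80e-05) = 4.74. pH = pKa + log([A⁻]/[HA]) = 4.74 + log(1.251/0.167)

pH = 5.62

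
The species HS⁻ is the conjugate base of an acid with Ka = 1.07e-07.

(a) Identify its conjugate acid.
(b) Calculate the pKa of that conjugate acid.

(a) The conjugate acid is formed by adding one H⁺ to HS⁻, giving H₂S. (b) pKa = -log(Ka) = -log(1.07e-07) = 6.97.

Conjugate acid: H₂S; pK_a = 6.97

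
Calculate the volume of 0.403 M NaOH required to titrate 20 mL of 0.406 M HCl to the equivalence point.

At equivalence: moles acid = moles base. moles HCl = 0.406 × 20/1000 = 0.00812 mol. V_base = moles / 0.403 × 1000 = 20.1 mL.

V_{base} = 20.1 mL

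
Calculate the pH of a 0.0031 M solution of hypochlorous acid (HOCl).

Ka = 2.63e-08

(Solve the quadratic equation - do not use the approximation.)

x² + Ka×x - Ka×C = 0. Using quadratic formula: [H⁺] = 9.0163e-06

pH = 5.04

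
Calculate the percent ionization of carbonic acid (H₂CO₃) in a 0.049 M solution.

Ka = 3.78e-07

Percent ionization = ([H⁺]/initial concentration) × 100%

Using Ka equilibrium: x² + Ka×x - Ka×C = 0. Solving: [H⁺] = 1.3591e-04. Percent = (1.3591e-04/0.049) × 100

Percent ionization = 0.277%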